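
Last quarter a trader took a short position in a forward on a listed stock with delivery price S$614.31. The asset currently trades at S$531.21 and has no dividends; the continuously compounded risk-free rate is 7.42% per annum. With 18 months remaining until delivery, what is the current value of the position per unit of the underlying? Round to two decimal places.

Current fair forward for the remaining 18 months: F = S·e^(r·T), r = 0.0742
F = 531.21 · e^(0.0742 × 18/12) = 531.21 × 1.117730 = 593.7494
Value of long forward = (F − K)·e^(−rT) = (593.7494 − 614.31) · e^(−0.0742·18/12)
= -20.5606 × 0.894670 = -18.39
Short position value = −(long value) = S$18.39

S$18.39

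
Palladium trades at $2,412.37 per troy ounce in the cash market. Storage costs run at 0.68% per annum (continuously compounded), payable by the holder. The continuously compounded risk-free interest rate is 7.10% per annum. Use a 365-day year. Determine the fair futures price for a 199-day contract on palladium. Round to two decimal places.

$2,516.90 per troy ounce

Net carry = r + u − y = 0.0710 + 0.0068 − 0.0000 = 0.0778
F = S·e^((r+u−y)T) = 2412.37 · e^(0.0778 × 199/365) = 2412.37 · e^0.04241699
= 2412.37 × 1.04332945 = $2,516.90 per troy ounce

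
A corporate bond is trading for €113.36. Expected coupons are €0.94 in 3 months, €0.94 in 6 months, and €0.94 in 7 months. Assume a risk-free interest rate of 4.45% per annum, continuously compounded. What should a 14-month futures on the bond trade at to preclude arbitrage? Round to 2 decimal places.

PV(coupons) I = 0.94·e^(−0.0445·3/12) + 0.94·e^(−0.0445·6/12) + 0.94·e^(−0.0445·7/12)
I = 0.9296 + 0.9193 + 0.9159 = 2.7648
F = (S − I)·e^(rT) = (113.36 − 2.7648) · e^(0.0445·14/12)
= 110.5952 · e^0.051917 = 110.5952 × 1.053288 = €116.49

€116.49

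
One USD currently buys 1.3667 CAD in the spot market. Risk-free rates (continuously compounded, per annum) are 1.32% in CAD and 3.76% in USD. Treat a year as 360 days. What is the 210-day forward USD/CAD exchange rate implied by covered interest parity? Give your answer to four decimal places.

1.3474

F = S·e^((r_CAD − r_USD)T) = 1.3667 · e^((0.0132 − 0.0376) × 210/360)
= 1.3667 · e^-0.014233 = 1.3667 × 0.985868
F = 1.3474 CAD per USD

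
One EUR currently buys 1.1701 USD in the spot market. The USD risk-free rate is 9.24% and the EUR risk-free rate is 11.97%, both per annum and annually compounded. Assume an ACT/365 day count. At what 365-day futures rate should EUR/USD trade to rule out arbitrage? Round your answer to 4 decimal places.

1.1416

By covered interest parity, F = S · (1+r_USD)^T / (1+r_EUR)^T
= 1.1701 × 1.092400 / 1.119700 = 1.1701 × 0.975618
F = 1.1416 USD per EUR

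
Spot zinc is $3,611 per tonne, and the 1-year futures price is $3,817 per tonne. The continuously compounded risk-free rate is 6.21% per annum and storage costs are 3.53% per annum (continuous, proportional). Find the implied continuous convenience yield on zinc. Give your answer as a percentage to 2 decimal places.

F = S·e^((r+u−y)T) ⇒ (r+u−y) = ln(F/S)/T
ln(3817/3611) = 0.055480; /T ⇒ 0.055480
y = r + u − ln(F/S)/T = 0.0621 + 0.0353 − 0.055480 = 0.041920
y = 4.19%

4.19%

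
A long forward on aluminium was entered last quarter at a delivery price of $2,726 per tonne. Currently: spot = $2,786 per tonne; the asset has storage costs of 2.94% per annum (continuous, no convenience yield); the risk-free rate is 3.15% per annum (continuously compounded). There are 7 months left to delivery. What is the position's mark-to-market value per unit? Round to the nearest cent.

$157.82 per tonne

Current fair forward for the remaining 7 months: F = S·e^((r + u)·T), (r + u) = 0.0315 + 0.0294 = 0.0609
F = 2786 · e^(0.0609 × 7/12) = 2786 × 1.03616355 = 2886.7517
Value of long forward = (F − K)·e^(−rT) = (2886.7517 − 2726) · e^(−0.0315·7/12)
= 160.7517 × 0.98179279 = 157.82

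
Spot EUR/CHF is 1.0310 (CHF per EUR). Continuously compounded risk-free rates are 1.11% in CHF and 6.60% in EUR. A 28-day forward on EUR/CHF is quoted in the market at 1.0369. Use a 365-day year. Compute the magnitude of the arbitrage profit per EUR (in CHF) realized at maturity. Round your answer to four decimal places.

Fair forward: F* = S·e^(carry·T), with carry = (r_CHF − r_EUR) = 0.0111 − 0.0660 = -0.0549
F* = 1.0310 · e^(-0.0549 × 28/365) = 1.0310 · e^-0.004212 = 1.0310 × 0.995797 = 1.0267
Market 1.0369 > fair 1.0267: forward overpriced → cash-and-carry (buy spot, short the forward).
At maturity, profit = |F_mkt − F*| = |1.0369 − 1.0267| = 0.0102 per EUR (in CHF)

0.0102 per EUR (in CHF)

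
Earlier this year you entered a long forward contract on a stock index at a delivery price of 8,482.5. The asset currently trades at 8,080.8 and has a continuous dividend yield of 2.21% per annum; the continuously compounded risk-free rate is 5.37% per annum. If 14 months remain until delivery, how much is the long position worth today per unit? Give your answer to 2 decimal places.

Current fair forward for the remaining 14 months: F = S·e^((r − q)·T), (r − q) = 0.0537 − 0.0221 = 0.0316
F = 8080.8 · e^(0.0316 × 14/12) = 8080.8 × 1.03755467 = 8384.2718
Value of long forward = (F − K)·e^(−rT) = (8384.2718 − 8482.5) · e^(−0.0537·14/12)
= -98.2282 × 0.93927216 = -92.26

-92.26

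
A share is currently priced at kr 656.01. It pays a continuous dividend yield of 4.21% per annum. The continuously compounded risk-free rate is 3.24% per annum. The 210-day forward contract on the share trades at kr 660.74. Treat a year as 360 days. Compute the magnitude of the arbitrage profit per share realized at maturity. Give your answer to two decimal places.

Fair forward: F* = S·e^(carry·T), with carry = (r − q) = 0.0324 − 0.0421 = -0.0097
F* = 656.01 · e^(-0.0097 × 210/360) = 656.01 · e^-0.005658 = 656.01 × 0.994358 = kr 652.3088
Market kr 660.74 > fair kr 652.3088: forward overpriced → cash-and-carry (buy spot, short the forward).
At maturity, profit = |F_mkt − F*| = |660.74 − 652.3088| = kr 8.43 per share

kr 8.43 per share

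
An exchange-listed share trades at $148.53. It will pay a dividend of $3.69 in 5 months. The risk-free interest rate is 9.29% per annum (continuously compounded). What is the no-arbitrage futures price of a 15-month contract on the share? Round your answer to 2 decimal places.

$162.83

PV(dividends) I = 3.69·e^(−0.0929·5/12)
I = 3.5499
F = (S − I)·e^(rT) = (148.53 − 3.5499) · e^(0.0929·15/12)
= 144.9801 · e^0.116125 = 144.9801 × 1.123136 = $162.83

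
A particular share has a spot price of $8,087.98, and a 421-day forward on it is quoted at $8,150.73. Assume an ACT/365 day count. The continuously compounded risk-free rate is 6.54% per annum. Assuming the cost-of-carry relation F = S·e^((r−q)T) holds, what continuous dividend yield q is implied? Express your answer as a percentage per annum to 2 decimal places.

From F = S·e^((r−q)T): (r − q) = ln(F/S)/T
ln(8150.73/8087.98) = ln(1.007758) = 0.007728
(r − q) = 0.007728 / (421/365) = 0.006700
q = r − ln(F/S)/T = 0.0654 − 0.006700 = 0.058700
q = 5.87%

5.87%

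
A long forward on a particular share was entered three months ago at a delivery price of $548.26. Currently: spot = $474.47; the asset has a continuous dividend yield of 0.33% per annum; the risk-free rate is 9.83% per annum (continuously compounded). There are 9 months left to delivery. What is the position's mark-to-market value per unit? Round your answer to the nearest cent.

-$36.00

Current fair forward for the remaining 9 months: F = S·e^((r − q)·T), (r − q) = 0.0983 − 0.0033 = 0.0950
F = 474.47 · e^(0.0950 × 9/12) = 474.47 × 1.073850 = 509.5096
Value of long forward = (F − K)·e^(−rT) = (509.5096 − 548.26) · e^(−0.0983·9/12)
= -38.7504 × 0.928927 = -36.00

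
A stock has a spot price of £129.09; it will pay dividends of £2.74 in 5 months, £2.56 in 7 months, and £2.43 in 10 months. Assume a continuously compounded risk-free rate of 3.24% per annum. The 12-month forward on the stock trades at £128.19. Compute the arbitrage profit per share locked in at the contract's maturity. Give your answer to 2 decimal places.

£2.68 per share

PV(dividends) I = 2.74·e^(−0.0324·5/12) + 2.56·e^(−0.0324·7/12) + 2.43·e^(−0.0324·10/12) = 7.5806
Fair forward F* = (S − I)·e^(rT) = (129.09 − 7.5806)·e^0.032400 = 121.5094 × 1.032931 = 125.5108
Market £128.19 > fair 125.5108: forward overpriced → cash-and-carry (borrow at r, buy the stock and collect the dividends, short the forward).
Profit at T = |F_mkt − F*| = |128.19 − 125.5108| = £2.68 per share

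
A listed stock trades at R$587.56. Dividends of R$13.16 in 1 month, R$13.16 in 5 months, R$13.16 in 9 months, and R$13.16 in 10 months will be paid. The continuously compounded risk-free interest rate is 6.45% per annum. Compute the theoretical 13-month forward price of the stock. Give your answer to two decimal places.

PV(dividends) I = 13.16·e^(−0.0645·1/12) + 13.16·e^(−0.0645·5/12) + 13.16·e^(−0.0645·9/12) + 13.16·e^(−0.0645·10/12)
I = 13.0895 + 12.8110 + 12.5385 + 12.4713 = 50.9103
F = (S − I)·e^(rT) = (587.56 − 50.9103) · e^(0.0645·13/12)
= 536.6497 · e^0.069875 = 536.6497 × 1.072374 = R$575.49

R$575.49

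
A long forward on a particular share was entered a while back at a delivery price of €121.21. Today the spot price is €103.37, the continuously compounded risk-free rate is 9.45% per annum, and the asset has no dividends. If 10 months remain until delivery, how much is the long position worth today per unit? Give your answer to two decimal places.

-€8.66

Current fair forward for the remaining 10 months: F = S·e^(r·T), r = 0.0945
F = 103.37 · e^(0.0945 × 10/12) = 103.37 × 1.081934 = 111.8395
Value of long forward = (F − K)·e^(−rT) = (111.8395 − 121.21) · e^(−0.0945·10/12)
= -9.3705 × 0.924271 = -8.66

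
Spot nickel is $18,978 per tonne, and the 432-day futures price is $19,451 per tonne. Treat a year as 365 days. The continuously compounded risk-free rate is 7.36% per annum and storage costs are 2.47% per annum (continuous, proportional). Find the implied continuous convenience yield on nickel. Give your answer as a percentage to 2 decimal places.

7.75%

F = S·e^((r+u−y)T) ⇒ (r+u−y) = ln(F/S)/T
ln(19451/18978) = 0.024618; /T ⇒ 0.020800
y = r + u − ln(F/S)/T = 0.0736 + 0.0247 − 0.020800 = 0.077500
y = 7.75%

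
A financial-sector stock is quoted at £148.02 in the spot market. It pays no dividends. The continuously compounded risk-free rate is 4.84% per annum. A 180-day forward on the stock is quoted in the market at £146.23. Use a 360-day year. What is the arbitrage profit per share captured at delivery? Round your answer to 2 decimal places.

£5.42 per share

Fair forward: F* = S·e^(carry·T), with carry = r = 0.0484
F* = 148.02 · e^(0.0484 × 180/360) = 148.02 · e^0.024200 = 148.02 × 1.024495 = £151.6457
Market £146.23 < fair £151.6457: forward underpriced → reverse cash-and-carry (short spot, go long the forward).
At maturity, profit = |F_mkt − F*| = |146.23 − 151.6457| = £5.42 per share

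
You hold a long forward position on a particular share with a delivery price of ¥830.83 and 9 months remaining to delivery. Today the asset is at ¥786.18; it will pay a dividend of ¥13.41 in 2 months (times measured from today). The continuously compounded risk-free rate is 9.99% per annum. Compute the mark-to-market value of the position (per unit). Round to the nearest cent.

¥2.14

PV(remaining dividends) I = 13.41·e^(−0.0999·2/12) = 13.1886
Current forward F = (S − I)·e^(rT) = (786.18 − 13.1886)·e^(0.0999·9/12) = 772.9914 × 1.077803 = 833.1324
Value (long) = (F − K)·e^(−rT) = (833.1324 − 830.83) × 0.927813 = 2.1362
Value = ¥2.14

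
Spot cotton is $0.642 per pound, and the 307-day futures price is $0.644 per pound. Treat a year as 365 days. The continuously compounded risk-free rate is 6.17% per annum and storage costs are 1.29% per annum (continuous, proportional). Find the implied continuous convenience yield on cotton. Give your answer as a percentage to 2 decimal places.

7.09%

F = S·e^((r+u−y)T) ⇒ (r+u−y) = ln(F/S)/T
ln(0.644/0.642) = 0.003110; /T ⇒ 0.003698
y = r + u − ln(F/S)/T = 0.0617 + 0.0129 − 0.003698 = 0.070902
y = 7.09%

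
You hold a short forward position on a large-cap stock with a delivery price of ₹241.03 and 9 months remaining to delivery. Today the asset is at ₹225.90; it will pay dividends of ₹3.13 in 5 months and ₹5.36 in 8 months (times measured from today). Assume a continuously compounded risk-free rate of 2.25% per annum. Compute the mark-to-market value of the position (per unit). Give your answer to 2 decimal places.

₹19.48

PV(remaining dividends) I = 3.13·e^(−0.0225·5/12) + 5.36·e^(−0.0225·8/12) = 8.3810
Current forward F = (S − I)·e^(rT) = (225.90 − 8.3810)·e^(0.0225·9/12) = 217.5190 × 1.017018 = 221.2207
Value (long) = (F − K)·e^(−rT) = (221.2207 − 241.03) × 0.983267 = -19.4778
Short position value = −(long value) = ₹19.48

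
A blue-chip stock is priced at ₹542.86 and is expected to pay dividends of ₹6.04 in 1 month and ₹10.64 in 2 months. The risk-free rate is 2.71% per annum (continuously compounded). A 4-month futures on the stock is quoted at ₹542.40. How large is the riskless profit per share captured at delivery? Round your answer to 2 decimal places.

₹11.38 per share

PV(dividends) I = 6.04·e^(−0.0271·1/12) + 10.64·e^(−0.0271·2/12) = 16.6184
Fair futures F* = (S − I)·e^(rT) = (542.86 − 16.6184)·e^0.009033 = 526.2416 × 1.009074 = 531.0167
Market ₹542.40 > fair 531.0167: forward overpriced → cash-and-carry (borrow at r, buy the stock and collect the dividends, short the forward).
Profit at T = |F_mkt − F*| = |542.40 − 531.0167| = ₹11.38 per share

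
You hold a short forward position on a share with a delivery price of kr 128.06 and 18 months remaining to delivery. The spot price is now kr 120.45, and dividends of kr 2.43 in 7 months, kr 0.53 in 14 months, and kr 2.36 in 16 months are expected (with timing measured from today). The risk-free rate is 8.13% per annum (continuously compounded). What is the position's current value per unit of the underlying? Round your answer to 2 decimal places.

-kr 2.18

PV(remaining dividends) I = 2.43·e^(−0.0813·7/12) + 0.53·e^(−0.0813·14/12) + 2.36·e^(−0.0813·16/12) = 4.9170
Current forward F = (S − I)·e^(rT) = (120.45 − 4.9170)·e^(0.0813·18/12) = 115.5330 × 1.129698 = 130.5174
Value (long) = (F − K)·e^(−rT) = (130.5174 − 128.06) × 0.885193 = 2.1753
Short position value = −(long value) = -kr 2.18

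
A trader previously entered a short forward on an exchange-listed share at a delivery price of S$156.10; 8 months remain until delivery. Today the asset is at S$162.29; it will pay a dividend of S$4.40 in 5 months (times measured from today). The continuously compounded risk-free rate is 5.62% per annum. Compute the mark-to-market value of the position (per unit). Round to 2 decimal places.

-S$7.63

PV(remaining dividends) I = 4.40·e^(−0.0562·5/12) = 4.2982
Current forward F = (S − I)·e^(rT) = (162.29 − 4.2982)·e^(0.0562·8/12) = 157.9918 × 1.038177 = 164.0235
Value (long) = (F − K)·e^(−rT) = (164.0235 − 156.10) × 0.963227 = 7.6321
Short position value = −(long value) = -S$7.63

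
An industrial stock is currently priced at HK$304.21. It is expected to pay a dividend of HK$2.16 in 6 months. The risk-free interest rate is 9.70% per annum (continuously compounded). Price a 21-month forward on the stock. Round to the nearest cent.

PV(dividends) I = 2.16·e^(−0.0970·6/12)
I = 2.0577
F = (S − I)·e^(rT) = (304.21 − 2.0577) · e^(0.0970·21/12)
= 302.1523 · e^0.169750 = 302.1523 × 1.185009 = HK$358.05

HK$358.05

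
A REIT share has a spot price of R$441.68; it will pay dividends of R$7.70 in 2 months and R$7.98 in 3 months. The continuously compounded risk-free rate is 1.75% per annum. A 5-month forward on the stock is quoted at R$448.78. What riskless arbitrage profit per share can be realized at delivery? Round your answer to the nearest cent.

PV(dividends) I = 7.70·e^(−0.0175·2/12) + 7.98·e^(−0.0175·3/12) = 15.6227
Fair forward F* = (S − I)·e^(rT) = (441.68 − 15.6227)·e^0.007292 = 426.0573 × 1.007319 = 429.1756
Market R$448.78 > fair 429.1756: forward overpriced → cash-and-carry (borrow at r, buy the stock and collect the dividends, short the forward).
Profit at T = |F_mkt − F*| = |448.78 − 429.1756| = R$19.60 per share

R$19.60 per share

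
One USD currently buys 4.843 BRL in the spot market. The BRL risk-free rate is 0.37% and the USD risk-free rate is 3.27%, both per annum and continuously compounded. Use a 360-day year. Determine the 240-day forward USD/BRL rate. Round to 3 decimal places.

4.750

F = S·e^((r_BRL − r_USD)T) = 4.843 · e^((0.0037 − 0.0327) × 240/360)
= 4.843 · e^-0.019333 = 4.843 × 0.980853
F = 4.750 BRL per USD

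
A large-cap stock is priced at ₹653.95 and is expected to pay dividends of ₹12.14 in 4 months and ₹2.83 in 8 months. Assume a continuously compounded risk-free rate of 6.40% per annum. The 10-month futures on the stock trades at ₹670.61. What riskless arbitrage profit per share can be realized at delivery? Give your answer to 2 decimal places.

₹3.77 per share

PV(dividends) I = 12.14·e^(−0.0640·4/12) + 2.83·e^(−0.0640·8/12) = 14.5955
Fair futures F* = (S − I)·e^(rT) = (653.95 − 14.5955)·e^0.053333 = 639.3545 × 1.054781 = 674.3790
Market ₹670.61 < fair 674.3790: forward underpriced → reverse cash-and-carry (short the stock, invest proceeds at r, pay the dividends, go long the forward).
Profit at T = |F_mkt − F*| = |670.61 − 674.3790| = ₹3.77 per share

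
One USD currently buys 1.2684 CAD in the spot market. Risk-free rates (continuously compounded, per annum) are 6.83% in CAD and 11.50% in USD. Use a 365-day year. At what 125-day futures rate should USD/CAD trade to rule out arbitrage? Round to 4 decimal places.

F = S·e^((r_CAD − r_USD)T) = 1.2684 · e^((0.0683 − 0.1150) × 125/365)
= 1.2684 · e^-0.015993 = 1.2684 × 0.984134
F = 1.2483 CAD per USD

1.2483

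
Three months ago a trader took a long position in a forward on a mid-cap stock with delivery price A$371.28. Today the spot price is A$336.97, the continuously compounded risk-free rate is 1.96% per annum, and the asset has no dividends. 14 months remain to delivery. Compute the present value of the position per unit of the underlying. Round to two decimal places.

Current fair forward for the remaining 14 months: F = S·e^(r·T), r = 0.0196
F = 336.97 · e^(0.0196 × 14/12) = 336.97 × 1.023130 = 344.7641
Value of long forward = (F − K)·e^(−rT) = (344.7641 − 371.28) · e^(−0.0196·14/12)
= -26.5159 × 0.977393 = -25.92

-A$25.92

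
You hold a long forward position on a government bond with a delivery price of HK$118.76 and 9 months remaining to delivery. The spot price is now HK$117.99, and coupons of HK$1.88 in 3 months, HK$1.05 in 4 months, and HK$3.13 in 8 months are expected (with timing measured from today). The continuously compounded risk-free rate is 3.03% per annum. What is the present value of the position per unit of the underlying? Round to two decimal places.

-HK$4.07

PV(remaining coupons) I = 1.88·e^(−0.0303·3/12) + 1.05·e^(−0.0303·4/12) + 3.13·e^(−0.0303·8/12) = 5.9727
Current forward F = (S − I)·e^(rT) = (117.99 − 5.9727)·e^(0.0303·9/12) = 112.0173 × 1.022985 = 114.5920
Value (long) = (F − K)·e^(−rT) = (114.5920 − 118.76) × 0.977531 = -4.0743
Value = -HK$4.07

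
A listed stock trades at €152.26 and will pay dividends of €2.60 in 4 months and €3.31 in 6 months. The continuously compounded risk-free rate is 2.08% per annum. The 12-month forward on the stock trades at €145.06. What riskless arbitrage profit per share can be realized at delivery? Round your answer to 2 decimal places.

€4.42 per share

PV(dividends) I = 2.60·e^(−0.0208·4/12) + 3.31·e^(−0.0208·6/12) = 5.8578
Fair forward F* = (S − I)·e^(rT) = (152.26 − 5.8578)·e^0.020800 = 146.4022 × 1.021018 = 149.4793
Market €145.06 < fair 149.4793: forward underpriced → reverse cash-and-carry (short the stock, invest proceeds at r, pay the dividends, go long the forward).
Profit at T = |F_mkt − F*| = |145.06 − 149.4793| = €4.42 per share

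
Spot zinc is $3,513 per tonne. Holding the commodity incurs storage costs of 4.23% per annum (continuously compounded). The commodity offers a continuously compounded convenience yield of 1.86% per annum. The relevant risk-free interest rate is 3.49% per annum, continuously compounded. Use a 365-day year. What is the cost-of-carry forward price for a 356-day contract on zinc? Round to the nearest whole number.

$3,720 per tonne

Net carry = r + u − y = 0.0349 + 0.0423 − 0.0186 = 0.0586
F = S·e^((r+u−y)T) = 3513 · e^(0.0586 × 356/365) = 3513 · e^0.057155
= 3513 × 1.058820 = $3,720 per tonne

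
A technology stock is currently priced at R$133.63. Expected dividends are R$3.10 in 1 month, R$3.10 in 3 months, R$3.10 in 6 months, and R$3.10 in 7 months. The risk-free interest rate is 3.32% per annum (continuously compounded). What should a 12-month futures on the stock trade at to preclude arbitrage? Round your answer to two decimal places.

PV(dividends) I = 3.10·e^(−0.0332·1/12) + 3.10·e^(−0.0332·3/12) + 3.10·e^(−0.0332·6/12) + 3.10·e^(−0.0332·7/12)
I = 3.0914 + 3.0744 + 3.0490 + 3.0405 = 12.2553
F = (S − I)·e^(rT) = (133.63 − 12.2553) · e^(0.0332·12/12)
= 121.3747 · e^0.033200 = 121.3747 × 1.033757 = R$125.47

R$125.47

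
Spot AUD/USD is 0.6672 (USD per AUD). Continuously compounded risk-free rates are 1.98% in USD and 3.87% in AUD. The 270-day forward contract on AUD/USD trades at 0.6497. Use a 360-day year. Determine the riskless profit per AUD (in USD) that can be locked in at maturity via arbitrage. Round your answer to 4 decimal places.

0.0081 per AUD (in USD)

Fair forward: F* = S·e^(carry·T), with carry = (r_USD − r_AUD) = 0.0198 − 0.0387 = -0.0189
F* = 0.6672 · e^(-0.0189 × 270/360) = 0.6672 · e^-0.014175 = 0.6672 × 0.985925 = 0.6578
Market 0.6497 < fair 0.6578: forward underpriced → reverse cash-and-carry (short spot, go long the forward).
At maturity, profit = |F_mkt − F*| = |0.6497 − 0.6578| = 0.0081 per AUD (in USD)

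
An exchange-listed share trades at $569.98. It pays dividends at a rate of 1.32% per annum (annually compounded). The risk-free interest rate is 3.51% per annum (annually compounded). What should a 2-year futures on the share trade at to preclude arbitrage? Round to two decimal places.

$594.89

F = S · (1+r)^T / (1+q)^T
= 569.98 × 1.071432 / 1.026574 = 569.98 × 1.043697
F = $594.89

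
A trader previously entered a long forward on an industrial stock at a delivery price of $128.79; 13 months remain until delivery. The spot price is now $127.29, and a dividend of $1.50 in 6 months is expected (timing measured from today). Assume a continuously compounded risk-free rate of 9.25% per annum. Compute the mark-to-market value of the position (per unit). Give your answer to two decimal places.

PV(remaining dividends) I = 1.50·e^(−0.0925·6/12) = 1.4322
Current forward F = (S − I)·e^(rT) = (127.29 − 1.4322)·e^(0.0925·13/12) = 125.8578 × 1.105401 = 139.1233
Value (long) = (F − K)·e^(−rT) = (139.1233 − 128.79) × 0.904649 = 9.3480
Value = $9.35

$9.35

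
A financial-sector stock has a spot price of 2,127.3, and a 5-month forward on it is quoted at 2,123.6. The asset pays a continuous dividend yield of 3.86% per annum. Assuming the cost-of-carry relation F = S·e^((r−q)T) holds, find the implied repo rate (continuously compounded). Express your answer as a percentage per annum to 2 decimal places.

3.44%

From F = S·e^((r−q)T): (r − q) = ln(F/S)/T
ln(2123.6/2127.3) = ln(0.998261) = -0.001741
(r − q) = -0.001741 / (5/12) = -0.004178
r = ln(F/S)/T + q = -0.004178 + 0.0386 = 0.034422
r = 3.44%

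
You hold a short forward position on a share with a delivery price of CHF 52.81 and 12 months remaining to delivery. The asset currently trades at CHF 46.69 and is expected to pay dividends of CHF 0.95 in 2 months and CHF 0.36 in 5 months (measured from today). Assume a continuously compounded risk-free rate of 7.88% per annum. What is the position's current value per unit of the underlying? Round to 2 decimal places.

CHF 3.40

PV(remaining dividends) I = 0.95·e^(−0.0788·2/12) + 0.36·e^(−0.0788·5/12) = 1.2860
Current forward F = (S − I)·e^(rT) = (46.69 − 1.2860)·e^(0.0788·12/12) = 45.4040 × 1.081988 = 49.1266
Value (long) = (F − K)·e^(−rT) = (49.1266 − 52.81) × 0.924225 = -3.4043
Short position value = −(long value) = CHF 3.40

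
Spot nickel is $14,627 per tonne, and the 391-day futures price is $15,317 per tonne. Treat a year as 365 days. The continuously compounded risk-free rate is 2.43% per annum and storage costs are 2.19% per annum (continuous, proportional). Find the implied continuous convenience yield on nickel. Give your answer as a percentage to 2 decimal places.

0.32%

F = S·e^((r+u−y)T) ⇒ (r+u−y) = ln(F/S)/T
ln(15317/14627) = 0.046094; /T ⇒ 0.043029
y = r + u − ln(F/S)/T = 0.0243 + 0.0219 − 0.043029 = 0.003171
y = 0.32%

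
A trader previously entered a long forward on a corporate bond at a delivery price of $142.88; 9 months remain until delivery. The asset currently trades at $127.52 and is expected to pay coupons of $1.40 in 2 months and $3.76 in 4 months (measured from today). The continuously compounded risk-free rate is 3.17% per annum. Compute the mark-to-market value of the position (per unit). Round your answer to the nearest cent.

-$17.12

PV(remaining coupons) I = 1.40·e^(−0.0317·2/12) + 3.76·e^(−0.0317·4/12) = 5.1131
Current forward F = (S − I)·e^(rT) = (127.52 − 5.1131)·e^(0.0317·9/12) = 122.4069 × 1.024060 = 125.3520
Value (long) = (F − K)·e^(−rT) = (125.3520 − 142.88) × 0.976505 = -17.1162
Value = -$17.12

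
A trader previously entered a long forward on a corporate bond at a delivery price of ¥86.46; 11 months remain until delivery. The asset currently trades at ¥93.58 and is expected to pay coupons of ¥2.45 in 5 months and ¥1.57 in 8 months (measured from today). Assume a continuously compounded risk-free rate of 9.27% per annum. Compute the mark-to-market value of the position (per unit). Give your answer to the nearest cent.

¥10.33

PV(remaining coupons) I = 2.45·e^(−0.0927·5/12) + 1.57·e^(−0.0927·8/12) = 3.8331
Current forward F = (S − I)·e^(rT) = (93.58 − 3.8331)·e^(0.0927·11/12) = 89.7469 × 1.088690 = 97.7066
Value (long) = (F − K)·e^(−rT) = (97.7066 − 86.46) × 0.918535 = 10.3304
Value = ¥10.33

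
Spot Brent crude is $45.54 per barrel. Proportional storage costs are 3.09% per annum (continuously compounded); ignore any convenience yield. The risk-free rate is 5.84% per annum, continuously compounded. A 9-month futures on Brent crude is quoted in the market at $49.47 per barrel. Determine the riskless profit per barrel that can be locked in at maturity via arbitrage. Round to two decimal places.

Fair futures: F* = S·e^(carry·T), with carry = (r + u) = 0.0584 + 0.0309 = 0.0893
F* = 45.54 · e^(0.0893 × 9/12) = 45.54 · e^0.066975 = 45.54 × 1.069269 = $48.6945
Market $49.47 > fair $48.6945: forward overpriced → cash-and-carry (buy spot, short the forward).
At maturity, profit = |F_mkt − F*| = |49.47 − 48.6945| = $0.78 per barrel

$0.78 per barrel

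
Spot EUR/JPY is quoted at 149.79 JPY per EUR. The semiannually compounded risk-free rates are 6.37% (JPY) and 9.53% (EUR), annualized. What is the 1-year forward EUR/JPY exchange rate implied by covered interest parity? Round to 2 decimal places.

145.31

By covered interest parity, F = S · (1+r_JPY/2)^(2T) / (1+r_EUR/2)^(2T)
= 149.79 × 1.064714 / 1.097571 = 149.79 × 0.970064
F = 145.31 JPY per EUR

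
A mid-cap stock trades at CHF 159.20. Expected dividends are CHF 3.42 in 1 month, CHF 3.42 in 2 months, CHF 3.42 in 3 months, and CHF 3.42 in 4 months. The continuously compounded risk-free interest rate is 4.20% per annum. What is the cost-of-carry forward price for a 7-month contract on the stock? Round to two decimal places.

CHF 149.25

PV(dividends) I = 3.42·e^(−0.0420·1/12) + 3.42·e^(−0.0420·2/12) + 3.42·e^(−0.0420·3/12) + 3.42·e^(−0.0420·4/12)
I = 3.4081 + 3.3961 + 3.3843 + 3.3725 = 13.5610
F = (S − I)·e^(rT) = (159.20 − 13.5610) · e^(0.0420·7/12)
= 145.6390 · e^0.024500 = 145.6390 × 1.024803 = CHF 149.25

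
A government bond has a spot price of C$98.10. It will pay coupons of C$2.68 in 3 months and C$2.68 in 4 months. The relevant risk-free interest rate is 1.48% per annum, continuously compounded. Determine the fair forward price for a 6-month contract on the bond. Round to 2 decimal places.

C$93.45

PV(coupons) I = 2.68·e^(−0.0148·3/12) + 2.68·e^(−0.0148·4/12)
I = 2.6701 + 2.6668 = 5.3369
F = (S − I)·e^(rT) = (98.10 − 5.3369) · e^(0.0148·6/12)
= 92.7631 · e^0.007400 = 92.7631 × 1.007427 = C$93.45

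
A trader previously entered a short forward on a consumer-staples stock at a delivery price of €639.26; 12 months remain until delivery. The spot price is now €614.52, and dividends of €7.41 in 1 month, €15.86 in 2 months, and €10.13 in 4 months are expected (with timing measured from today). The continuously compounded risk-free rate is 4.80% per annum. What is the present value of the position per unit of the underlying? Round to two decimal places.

PV(remaining dividends) I = 7.41·e^(−0.0480·1/12) + 15.86·e^(−0.0480·2/12) + 10.13·e^(−0.0480·4/12) = 33.0833
Current forward F = (S − I)·e^(rT) = (614.52 − 33.0833)·e^(0.0480·12/12) = 581.4367 × 1.049171 = 610.0265
Value (long) = (F − K)·e^(−rT) = (610.0265 − 639.26) × 0.953134 = -27.8634
Short position value = −(long value) = €27.86

€27.86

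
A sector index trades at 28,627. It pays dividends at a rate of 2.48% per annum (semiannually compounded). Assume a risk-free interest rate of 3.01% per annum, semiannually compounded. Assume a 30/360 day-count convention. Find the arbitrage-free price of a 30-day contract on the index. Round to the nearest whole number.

F = S · (1+r/2)^(2T) / (1+q/2)^(2T)
= 28627 × 1.002493 / 1.002056 = 28627 × 1.000436
F = 28,639

28,639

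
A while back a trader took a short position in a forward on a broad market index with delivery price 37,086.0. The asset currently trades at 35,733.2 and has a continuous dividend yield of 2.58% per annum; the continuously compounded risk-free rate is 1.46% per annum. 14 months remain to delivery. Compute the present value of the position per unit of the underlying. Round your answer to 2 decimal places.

Current fair forward for the remaining 14 months: F = S·e^((r − q)·T), (r − q) = 0.0146 − 0.0258 = -0.0112
F = 35733.2 · e^(-0.0112 × 14/12) = 35733.2 × 0.98701833 = 35269.3234
Value of long forward = (F − K)·e^(−rT) = (35269.3234 − 37086.0) · e^(−0.0146·14/12)
= -1816.6766 × 0.98311091 = -1785.99
Short position value = −(long value) = 1785.99

1785.99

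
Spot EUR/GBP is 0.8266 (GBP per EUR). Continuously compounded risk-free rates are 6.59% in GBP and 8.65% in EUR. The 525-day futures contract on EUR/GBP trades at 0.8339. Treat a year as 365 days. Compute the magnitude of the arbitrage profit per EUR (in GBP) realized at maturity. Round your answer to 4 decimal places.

Fair futures: F* = S·e^(carry·T), with carry = (r_GBP − r_EUR) = 0.0659 − 0.0865 = -0.0206
F* = 0.8266 · e^(-0.0206 × 525/365) = 0.8266 · e^-0.029630 = 0.8266 × 0.970805 = 0.8025
Market 0.8339 > fair 0.8025: forward overpriced → cash-and-carry (buy spot, short the forward).
At maturity, profit = |F_mkt − F*| = |0.8339 − 0.8025| = 0.0314 per EUR (in GBP)

0.0314 per EUR (in GBP)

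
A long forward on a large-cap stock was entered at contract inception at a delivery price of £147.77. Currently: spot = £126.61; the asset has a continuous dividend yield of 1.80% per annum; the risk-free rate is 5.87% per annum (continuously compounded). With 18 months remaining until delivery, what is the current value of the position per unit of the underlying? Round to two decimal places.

-£12.08

Current fair forward for the remaining 18 months: F = S·e^((r − q)·T), (r − q) = 0.0587 − 0.0180 = 0.0407
F = 126.61 · e^(0.0407 × 18/12) = 126.61 × 1.062952 = 134.5804
Value of long forward = (F − K)·e^(−rT) = (134.5804 − 147.77) · e^(−0.0587·18/12)
= -13.1896 × 0.915715 = -12.08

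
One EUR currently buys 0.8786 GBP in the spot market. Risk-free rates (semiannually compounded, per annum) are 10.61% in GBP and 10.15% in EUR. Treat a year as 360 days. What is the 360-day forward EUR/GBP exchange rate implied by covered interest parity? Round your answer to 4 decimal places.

By covered interest parity, F = S · (1+r_GBP/2)^(2T) / (1+r_EUR/2)^(2T)
= 0.8786 × 1.108914 / 1.104076 = 0.8786 × 1.004382
F = 0.8825 GBP per EUR

0.8825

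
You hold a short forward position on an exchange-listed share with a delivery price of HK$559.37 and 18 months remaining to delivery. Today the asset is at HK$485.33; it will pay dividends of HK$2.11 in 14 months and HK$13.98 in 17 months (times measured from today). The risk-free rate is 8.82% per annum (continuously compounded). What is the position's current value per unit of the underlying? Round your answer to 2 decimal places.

HK$18.96

PV(remaining dividends) I = 2.11·e^(−0.0882·14/12) + 13.98·e^(−0.0882·17/12) = 14.2416
Current forward F = (S − I)·e^(rT) = (485.33 − 14.2416)·e^(0.0882·18/12) = 471.0884 × 1.141451 = 537.7243
Value (long) = (F − K)·e^(−rT) = (537.7243 − 559.37) × 0.876078 = -18.9633
Short position value = −(long value) = HK$18.96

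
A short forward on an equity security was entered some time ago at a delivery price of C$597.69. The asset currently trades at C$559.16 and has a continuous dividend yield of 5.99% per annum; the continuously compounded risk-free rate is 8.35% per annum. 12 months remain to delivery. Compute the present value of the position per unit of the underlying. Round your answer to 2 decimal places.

Current fair forward for the remaining 12 months: F = S·e^((r − q)·T), (r − q) = 0.0835 − 0.0599 = 0.0236
F = 559.16 · e^(0.0236 × 12/12) = 559.16 × 1.023881 = 572.5133
Value of long forward = (F − K)·e^(−rT) = (572.5133 − 597.69) · e^(−0.0835·12/12)
= -25.1767 × 0.919891 = -23.16
Short position value = −(long value) = C$23.16

C$23.16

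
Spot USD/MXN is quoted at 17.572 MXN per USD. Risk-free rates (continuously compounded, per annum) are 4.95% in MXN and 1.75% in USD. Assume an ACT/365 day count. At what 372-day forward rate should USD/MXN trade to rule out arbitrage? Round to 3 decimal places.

18.155

F = S·e^((r_MXN − r_USD)T) = 17.572 · e^((0.0495 − 0.0175) × 372/365)
= 17.572 · e^0.032614 = 17.572 × 1.033152
F = 18.155 MXN per USD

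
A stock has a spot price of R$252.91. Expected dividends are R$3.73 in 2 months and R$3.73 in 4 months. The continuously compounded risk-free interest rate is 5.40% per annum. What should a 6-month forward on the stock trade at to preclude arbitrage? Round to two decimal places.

PV(dividends) I = 3.73·e^(−0.0540·2/12) + 3.73·e^(−0.0540·4/12)
I = 3.6966 + 3.6635 = 7.3601
F = (S − I)·e^(rT) = (252.91 − 7.3601) · e^(0.0540·6/12)
= 245.5499 · e^0.027000 = 245.5499 × 1.027368 = R$252.27

R$252.27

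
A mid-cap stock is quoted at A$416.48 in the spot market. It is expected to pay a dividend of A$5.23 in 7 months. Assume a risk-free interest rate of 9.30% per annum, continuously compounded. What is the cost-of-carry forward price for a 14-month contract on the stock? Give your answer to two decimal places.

PV(dividends) I = 5.23·e^(−0.0930·7/12)
I = 4.9538
F = (S − I)·e^(rT) = (416.48 − 4.9538) · e^(0.0930·14/12)
= 411.5262 · e^0.108500 = 411.5262 × 1.114605 = A$458.69

A$458.69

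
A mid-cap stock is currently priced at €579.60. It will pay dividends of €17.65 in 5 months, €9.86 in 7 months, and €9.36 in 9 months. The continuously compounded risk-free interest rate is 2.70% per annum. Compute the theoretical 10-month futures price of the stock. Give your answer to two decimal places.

PV(dividends) I = 17.65·e^(−0.0270·5/12) + 9.86·e^(−0.0270·7/12) + 9.36·e^(−0.0270·9/12)
I = 17.4526 + 9.7059 + 9.1724 = 36.3309
F = (S − I)·e^(rT) = (579.60 − 36.3309) · e^(0.0270·10/12)
= 543.2691 · e^0.022500 = 543.2691 × 1.022755 = €555.63

€555.63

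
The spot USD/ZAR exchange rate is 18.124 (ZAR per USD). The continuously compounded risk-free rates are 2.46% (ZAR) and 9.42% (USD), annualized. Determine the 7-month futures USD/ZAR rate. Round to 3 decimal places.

F = S·e^((r_ZAR − r_USD)T) = 18.124 · e^((0.0246 − 0.0942) × 7/12)
= 18.124 · e^-0.040600 = 18.124 × 0.960213
F = 17.403 ZAR per USD

17.403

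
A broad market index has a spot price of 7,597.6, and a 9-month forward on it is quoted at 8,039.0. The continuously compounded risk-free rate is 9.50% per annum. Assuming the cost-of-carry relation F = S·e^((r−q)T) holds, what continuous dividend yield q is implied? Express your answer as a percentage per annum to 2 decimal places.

From F = S·e^((r−q)T): (r − q) = ln(F/S)/T
ln(8039.0/7597.6) = ln(1.058097) = 0.056472
(r − q) = 0.056472 / (9/12) = 0.075296
q = r − ln(F/S)/T = 0.0950 − 0.075296 = 0.019704
q = 1.97%

1.97%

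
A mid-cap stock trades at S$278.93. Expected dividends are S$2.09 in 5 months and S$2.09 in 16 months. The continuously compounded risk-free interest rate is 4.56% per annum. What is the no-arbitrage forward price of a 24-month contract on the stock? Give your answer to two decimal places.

S$301.16

PV(dividends) I = 2.09·e^(−0.0456·5/12) + 2.09·e^(−0.0456·16/12)
I = 2.0507 + 1.9667 = 4.0174
F = (S − I)·e^(rT) = (278.93 − 4.0174) · e^(0.0456·24/12)
= 274.9126 · e^0.091200 = 274.9126 × 1.095488 = S$301.16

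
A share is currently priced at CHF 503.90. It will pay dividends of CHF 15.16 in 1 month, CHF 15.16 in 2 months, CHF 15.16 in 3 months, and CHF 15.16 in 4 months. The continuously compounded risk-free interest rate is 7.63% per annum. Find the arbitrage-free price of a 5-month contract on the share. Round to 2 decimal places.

CHF 458.56

PV(dividends) I = 15.16·e^(−0.0763·1/12) + 15.16·e^(−0.0763·2/12) + 15.16·e^(−0.0763·3/12) + 15.16·e^(−0.0763·4/12)
I = 15.0639 + 14.9684 + 14.8736 + 14.7793 = 59.6852
F = (S − I)·e^(rT) = (503.90 − 59.6852) · e^(0.0763·5/12)
= 444.2148 · e^0.031792 = 444.2148 × 1.032303 = CHF 458.56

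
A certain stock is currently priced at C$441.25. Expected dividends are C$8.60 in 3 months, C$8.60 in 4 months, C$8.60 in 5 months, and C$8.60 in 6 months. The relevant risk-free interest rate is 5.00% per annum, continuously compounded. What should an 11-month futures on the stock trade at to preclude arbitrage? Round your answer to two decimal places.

C$426.60

PV(dividends) I = 8.60·e^(−0.0500·3/12) + 8.60·e^(−0.0500·4/12) + 8.60·e^(−0.0500·5/12) + 8.60·e^(−0.0500·6/12)
I = 8.4932 + 8.4579 + 8.4227 + 8.3877 = 33.7615
F = (S − I)·e^(rT) = (441.25 − 33.7615) · e^(0.0500·11/12)
= 407.4885 · e^0.045833 = 407.4885 × 1.046900 = C$426.60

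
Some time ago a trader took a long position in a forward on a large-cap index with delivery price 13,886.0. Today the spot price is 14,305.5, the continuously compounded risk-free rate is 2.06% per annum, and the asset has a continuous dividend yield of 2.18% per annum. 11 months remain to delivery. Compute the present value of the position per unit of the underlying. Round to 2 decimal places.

Current fair forward for the remaining 11 months: F = S·e^((r − q)·T), (r − q) = 0.0206 − 0.0218 = -0.0012
F = 14305.5 · e^(-0.0012 × 11/12) = 14305.5 × 0.99890060 = 14289.7725
Value of long forward = (F − K)·e^(−rT) = (14289.7725 − 13886.0) · e^(−0.0206·11/12)
= 403.7725 × 0.98129384 = 396.22

396.22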